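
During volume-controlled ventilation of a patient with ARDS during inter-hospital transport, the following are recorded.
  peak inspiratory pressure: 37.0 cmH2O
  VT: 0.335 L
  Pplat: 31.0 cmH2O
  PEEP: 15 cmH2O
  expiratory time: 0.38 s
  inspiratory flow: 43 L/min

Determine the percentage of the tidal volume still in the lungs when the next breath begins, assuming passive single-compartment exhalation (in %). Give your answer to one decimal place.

Flow: 43 L/min ÷ 60 = 0.7167 L/s.
R = (PIP − Pplat)/V̇ = (37.0 − 31.0) / 0.7167 = 6.0/0.7167 = 8.372 cmH2O·s/L.
C = Vt/(Pplat − PEEP) = 335.0 / (31.0 − 15) = 335.0/16.0 = 20.938 mL/cmH2O.
τ = R × C = 8.372 × 0.02094 L/cmH2O = 0.1753 s.
Fraction remaining at end-expiration = e^(−Te/τ) = e^(−0.38/0.1753) = 0.1144 → 11.44%.

11.4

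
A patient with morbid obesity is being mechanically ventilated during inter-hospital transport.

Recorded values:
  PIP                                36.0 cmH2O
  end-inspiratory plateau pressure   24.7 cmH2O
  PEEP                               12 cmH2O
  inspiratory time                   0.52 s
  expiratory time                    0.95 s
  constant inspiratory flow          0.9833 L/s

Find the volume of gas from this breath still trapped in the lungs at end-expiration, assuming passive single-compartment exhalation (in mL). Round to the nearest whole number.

66

Vt = flow × Ti = 0.9833 L/s × 0.52 s × 1000 mL/L = 511.32 mL.
R = (PIP − Pplat)/V̇ = (36.0 − 24.7) / 0.9833 = 11.3/0.9833 = 11.492 cmH2O·s/L.
C = Vt/(Pplat − PEEP) = 511.32 / (24.7 − 12) = 511.32/12.7 = 40.261 mL/cmH2O.
τ = R × C = 11.492 × 0.04026 L/cmH2O = 0.4627 s.
Fraction remaining = e^(−Te/τ) = e^(−0.95/0.4627) = 0.1283.
Trapped volume = 511.32 × 0.1283 = 65.602 mL.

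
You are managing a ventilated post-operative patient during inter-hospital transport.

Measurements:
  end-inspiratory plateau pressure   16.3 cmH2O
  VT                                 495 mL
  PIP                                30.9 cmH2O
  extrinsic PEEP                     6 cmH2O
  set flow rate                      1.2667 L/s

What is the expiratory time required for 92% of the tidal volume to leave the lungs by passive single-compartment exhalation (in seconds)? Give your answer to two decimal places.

R = (PIP − Pplat)/V̇ = (30.9 − 16.3) / 1.2667 = 14.6/1.2667 = 11.526 cmH2O·s/L.
C = Vt/(Pplat − PEEP) = 495.0 / (16.3 − 6) = 495.0/10.3 = 48.058 mL/cmH2O.
τ = R × C = 11.526 × 0.04806 L/cmH2O = 0.5539 s.
t = −τ·ln(1 − 0.92) = −0.5539·ln(0.08) = 1.399 s.

1.40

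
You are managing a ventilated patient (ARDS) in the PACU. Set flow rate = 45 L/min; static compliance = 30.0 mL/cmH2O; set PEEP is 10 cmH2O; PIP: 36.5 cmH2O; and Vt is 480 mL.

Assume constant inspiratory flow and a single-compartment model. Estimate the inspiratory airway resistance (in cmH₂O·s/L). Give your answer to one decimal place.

Flow: 45 L/min ÷ 60 = 0.75 L/s.
Equation of motion (constant flow): PIP = Vt/C + R·V̇ + PEEP.
R·V̇ = PIP − Vt/C − PEEP = 36.5 − 480/30.0 − 10 = 36.5 − 16.0 − 10 = 10.5 cmH2O.
R = 10.5 / 0.75 = 14.0 cmH2O·s/L.

14.0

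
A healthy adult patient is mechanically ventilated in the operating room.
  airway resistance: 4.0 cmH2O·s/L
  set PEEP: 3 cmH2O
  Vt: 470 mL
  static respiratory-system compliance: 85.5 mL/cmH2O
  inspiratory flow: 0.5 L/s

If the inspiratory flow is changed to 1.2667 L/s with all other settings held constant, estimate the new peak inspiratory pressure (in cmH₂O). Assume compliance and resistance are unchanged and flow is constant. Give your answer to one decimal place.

13.6

PIP = Vt/C + R·V̇ + PEEP (constant-flow equation of motion).
Only the resistive term changes: ΔPIP = R × ΔV̇ = 4.0 × (1.2667 − 0.5) = 4.0 × 0.7667 = 3.067 cmH2O.
Original PIP = 470/85.5 + 4.0×0.5 + 3 = 10.497 cmH2O; new PIP = 10.497 + (3.067) = 13.564 cmH2O.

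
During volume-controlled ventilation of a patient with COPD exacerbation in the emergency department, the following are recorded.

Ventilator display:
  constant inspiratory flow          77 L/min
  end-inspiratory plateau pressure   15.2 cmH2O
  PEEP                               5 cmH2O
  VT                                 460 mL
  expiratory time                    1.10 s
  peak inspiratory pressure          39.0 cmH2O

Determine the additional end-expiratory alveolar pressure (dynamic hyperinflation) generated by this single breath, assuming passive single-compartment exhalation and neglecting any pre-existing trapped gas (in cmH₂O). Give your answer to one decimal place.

2.7

Flow: 77 L/min ÷ 60 = 1.2833 L/s.
R = (PIP − Pplat)/V̇ = (39.0 − 15.2) / 1.2833 = 23.8/1.2833 = 18.546 cmH2O·s/L.
C = Vt/(Pplat − PEEP) = 460.0 / (15.2 − 5) = 460.0/10.2 = 45.098 mL/cmH2O.
τ = R × C = 18.546 × 0.0451 L/cmH2O = 0.8364 s.
Fraction remaining = e^(−Te/τ) = e^(−1.10/0.8364) = 0.2684; trapped volume = 460.0 × 0.2684 = 123.46 mL.
Additional alveolar pressure from trapping ≈ V_trapped / C = 123.46 / 45.098 = 2.738 cmH2O.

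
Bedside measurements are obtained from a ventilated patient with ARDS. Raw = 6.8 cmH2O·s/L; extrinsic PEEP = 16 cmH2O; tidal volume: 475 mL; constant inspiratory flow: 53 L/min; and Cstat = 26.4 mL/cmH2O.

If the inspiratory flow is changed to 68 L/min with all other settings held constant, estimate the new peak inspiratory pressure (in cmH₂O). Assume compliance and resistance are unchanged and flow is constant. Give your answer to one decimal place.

41.7

Flow: 53 L/min ÷ 60 = 0.8833 L/s.
New flow: 68 L/min ÷ 60 = 1.1333 L/s.
PIP = Vt/C + R·V̇ + PEEP (constant-flow equation of motion).
Only the resistive term changes: ΔPIP = R × ΔV̇ = 6.8 × (1.1333 − 0.8833) = 6.8 × 0.25 = 1.7 cmH2O.
Original PIP = 475/26.4 + 6.8×0.8833 + 16 = 39.999 cmH2O; new PIP = 39.999 + (1.7) = 41.699 cmH2O.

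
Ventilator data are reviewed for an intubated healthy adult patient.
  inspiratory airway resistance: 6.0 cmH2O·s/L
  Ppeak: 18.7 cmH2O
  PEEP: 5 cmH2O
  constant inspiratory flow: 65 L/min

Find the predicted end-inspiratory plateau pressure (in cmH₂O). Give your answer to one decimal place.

12.2

Flow: 65 L/min ÷ 60 = 1.0833 L/s.
Pplat = PIP − Raw × flow = 18.7 − 6.0 × 1.0833 = 18.7 − 6.5 = 12.2 cmH2O.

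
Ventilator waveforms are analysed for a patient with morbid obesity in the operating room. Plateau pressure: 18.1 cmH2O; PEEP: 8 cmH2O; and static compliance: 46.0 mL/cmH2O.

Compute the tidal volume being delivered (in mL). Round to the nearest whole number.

465

Vt = Cstat × (Pplat − PEEP) = 46.0 × (18.1 − 8) = 46.0 × 10.1 = 464.6 mL.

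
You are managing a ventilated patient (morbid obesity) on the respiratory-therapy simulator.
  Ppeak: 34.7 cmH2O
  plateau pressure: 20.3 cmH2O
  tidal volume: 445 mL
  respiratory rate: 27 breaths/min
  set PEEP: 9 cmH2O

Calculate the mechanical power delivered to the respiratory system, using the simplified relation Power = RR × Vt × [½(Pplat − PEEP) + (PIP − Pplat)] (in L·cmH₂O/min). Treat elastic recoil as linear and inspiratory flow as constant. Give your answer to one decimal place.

240.9

Per-breath work = Vt × [½(Pplat−PEEP) + (PIP−Pplat)] = 0.445 × [0.5×11.3 + 14.4] = 0.445 × 20.05 = 8.922 L·cmH2O.
Power = 27 × 8.922 = 240.89 L·cmH2O/min.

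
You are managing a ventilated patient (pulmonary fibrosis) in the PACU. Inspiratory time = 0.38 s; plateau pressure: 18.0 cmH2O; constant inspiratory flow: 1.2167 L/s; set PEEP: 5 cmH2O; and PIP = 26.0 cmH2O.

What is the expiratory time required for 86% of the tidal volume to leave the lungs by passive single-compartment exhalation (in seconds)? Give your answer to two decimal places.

0.46

Vt = flow × Ti = 1.2167 L/s × 0.38 s × 1000 mL/L = 462.35 mL.
R = (PIP − Pplat)/V̇ = (26.0 − 18.0) / 1.2167 = 8.0/1.2167 = 6.575 cmH2O·s/L.
C = Vt/(Pplat − PEEP) = 462.35 / (18.0 − 5) = 462.35/13.0 = 35.565 mL/cmH2O.
τ = R × C = 6.575 × 0.03557 L/cmH2O = 0.2339 s.
t = −τ·ln(1 − 0.86) = −0.2339·ln(0.14) = 0.4599 s.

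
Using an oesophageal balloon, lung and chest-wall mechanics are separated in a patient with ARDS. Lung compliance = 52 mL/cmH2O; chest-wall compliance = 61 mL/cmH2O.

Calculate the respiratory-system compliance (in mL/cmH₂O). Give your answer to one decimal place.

28.1

Lung and chest wall are elastances in series: 1/Crs = 1/CL + 1/Ccw.
1/Crs = 1/52 + 1/61 = 0.03562.
Crs = 28.074 mL/cmH2O.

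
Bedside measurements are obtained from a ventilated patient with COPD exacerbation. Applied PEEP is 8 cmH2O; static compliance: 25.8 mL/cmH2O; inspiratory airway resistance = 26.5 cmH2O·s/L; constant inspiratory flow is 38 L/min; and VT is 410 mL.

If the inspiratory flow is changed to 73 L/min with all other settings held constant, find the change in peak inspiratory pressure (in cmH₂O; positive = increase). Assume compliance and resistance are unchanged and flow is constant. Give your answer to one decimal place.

Flow: 38 L/min ÷ 60 = 0.6333 L/s.
New flow: 73 L/min ÷ 60 = 1.2167 L/s.
PIP = Vt/C + R·V̇ + PEEP (constant-flow equation of motion).
Only the resistive term changes: ΔPIP = R × ΔV̇ = 26.5 × (1.2167 − 0.6333) = 26.5 × 0.5834 = 15.46 cmH2O.

15.5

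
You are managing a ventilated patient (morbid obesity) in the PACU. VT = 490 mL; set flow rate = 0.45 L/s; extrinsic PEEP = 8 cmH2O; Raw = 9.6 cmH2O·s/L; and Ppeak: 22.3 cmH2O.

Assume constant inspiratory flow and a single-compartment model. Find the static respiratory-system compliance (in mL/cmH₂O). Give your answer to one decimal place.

49.1

Equation of motion (constant flow): PIP = Vt/C + R·V̇ + PEEP.
Vt/C = PIP − R·V̇ − PEEP = 22.3 − 9.6×0.45 − 8 = 22.3 − 4.32 − 8 = 9.98 cmH2O.
C = Vt / 9.98 = 490 / 9.98 = 49.098 mL/cmH2O.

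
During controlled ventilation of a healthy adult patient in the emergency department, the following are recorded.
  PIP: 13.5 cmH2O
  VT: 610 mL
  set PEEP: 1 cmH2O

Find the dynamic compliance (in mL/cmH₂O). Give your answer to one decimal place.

48.8

Dynamic compliance = Vt / (PIP − PEEP) = 610 / (13.5 − 1) = 610 / 12.5 = 48.8 mL/cmH2O.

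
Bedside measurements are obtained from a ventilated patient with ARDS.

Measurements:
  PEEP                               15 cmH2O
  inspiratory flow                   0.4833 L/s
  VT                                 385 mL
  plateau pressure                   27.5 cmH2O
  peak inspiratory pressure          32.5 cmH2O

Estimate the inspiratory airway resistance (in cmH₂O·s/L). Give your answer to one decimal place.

10.3

Raw = (PIP − Pplat) / flow = (32.5 − 27.5) / 0.4833 = 5.0 / 0.4833 = 10.346 cmH2O·s/L.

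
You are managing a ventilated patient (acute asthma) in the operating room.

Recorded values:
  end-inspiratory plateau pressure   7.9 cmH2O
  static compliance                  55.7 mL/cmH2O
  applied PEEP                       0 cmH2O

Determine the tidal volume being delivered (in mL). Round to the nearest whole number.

Vt = Cstat × (Pplat − PEEP) = 55.7 × (7.9 − 0) = 55.7 × 7.9 = 440.03 mL.

440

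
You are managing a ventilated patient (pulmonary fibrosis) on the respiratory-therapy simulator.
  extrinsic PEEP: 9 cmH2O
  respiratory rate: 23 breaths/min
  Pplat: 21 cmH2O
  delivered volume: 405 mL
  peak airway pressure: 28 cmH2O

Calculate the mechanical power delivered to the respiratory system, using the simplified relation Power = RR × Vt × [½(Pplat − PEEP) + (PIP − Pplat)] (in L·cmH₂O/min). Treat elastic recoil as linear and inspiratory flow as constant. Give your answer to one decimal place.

Per-breath work = Vt × [½(Pplat−PEEP) + (PIP−Pplat)] = 0.405 × [0.5×12.0 + 7.0] = 0.405 × 13.0 = 5.265 L·cmH2O.
Power = 23 × 5.265 = 121.1 L·cmH2O/min.

121.1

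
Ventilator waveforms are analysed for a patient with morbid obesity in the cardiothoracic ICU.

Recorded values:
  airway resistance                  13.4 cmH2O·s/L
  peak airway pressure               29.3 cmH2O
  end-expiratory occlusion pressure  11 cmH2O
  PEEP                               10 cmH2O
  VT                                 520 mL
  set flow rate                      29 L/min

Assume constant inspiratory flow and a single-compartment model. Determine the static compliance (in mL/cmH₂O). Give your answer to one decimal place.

Flow: 29 L/min ÷ 60 = 0.4833 L/s.
Total PEEP = 11 cmH2O (set 10 + intrinsic 1); this is the baseline alveolar pressure.
Equation of motion (constant flow): PIP = Vt/C + R·V̇ + PEEP.
Vt/C = PIP − R·V̇ − PEEP = 29.3 − 13.4×0.4833 − 11 = 29.3 − 6.476 − 11 = 11.824 cmH2O.
C = Vt / 11.824 = 520 / 11.824 = 43.978 mL/cmH2O.

44.0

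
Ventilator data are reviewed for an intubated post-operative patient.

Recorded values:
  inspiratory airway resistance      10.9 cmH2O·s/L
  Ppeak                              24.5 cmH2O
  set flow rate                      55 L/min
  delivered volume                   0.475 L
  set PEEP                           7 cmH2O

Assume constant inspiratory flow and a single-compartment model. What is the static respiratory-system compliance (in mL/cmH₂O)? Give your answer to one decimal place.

63.3

Flow: 55 L/min ÷ 60 = 0.9167 L/s.
Equation of motion (constant flow): PIP = Vt/C + R·V̇ + PEEP.
Vt/C = PIP − R·V̇ − PEEP = 24.5 − 10.9×0.9167 − 7 = 24.5 − 9.992 − 7 = 7.508 cmH2O.
C = Vt / 7.508 = 475 / 7.508 = 63.266 mL/cmH2O.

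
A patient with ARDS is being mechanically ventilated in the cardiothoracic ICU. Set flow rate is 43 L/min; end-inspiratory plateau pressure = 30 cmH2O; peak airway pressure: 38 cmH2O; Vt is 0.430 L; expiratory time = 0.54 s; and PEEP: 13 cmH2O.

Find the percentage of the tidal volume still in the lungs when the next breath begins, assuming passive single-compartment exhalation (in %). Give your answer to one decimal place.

14.8

Flow: 43 L/min ÷ 60 = 0.7167 L/s.
R = (PIP − Pplat)/V̇ = (38 − 30) / 0.7167 = 8.0/0.7167 = 11.162 cmH2O·s/L.
C = Vt/(Pplat − PEEP) = 430.0 / (30 − 13) = 430.0/17.0 = 25.294 mL/cmH2O.
τ = R × C = 11.162 × 0.02529 L/cmH2O = 0.2823 s.
Fraction remaining at end-expiration = e^(−Te/τ) = e^(−0.54/0.2823) = 0.1477 → 14.77%.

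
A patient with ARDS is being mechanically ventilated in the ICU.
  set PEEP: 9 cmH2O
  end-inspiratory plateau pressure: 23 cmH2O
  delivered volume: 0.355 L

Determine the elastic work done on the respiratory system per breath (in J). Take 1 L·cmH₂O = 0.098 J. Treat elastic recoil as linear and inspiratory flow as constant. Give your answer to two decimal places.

Elastic work ≈ ½ × (Pplat − PEEP) × Vt = 0.5 × (23 − 9) × 0.355 L = 0.5 × 14.0 × 0.355 = 2.485 L·cmH2O.
× 0.098 J/(L·cmH2O) → 0.2435 J.

0.24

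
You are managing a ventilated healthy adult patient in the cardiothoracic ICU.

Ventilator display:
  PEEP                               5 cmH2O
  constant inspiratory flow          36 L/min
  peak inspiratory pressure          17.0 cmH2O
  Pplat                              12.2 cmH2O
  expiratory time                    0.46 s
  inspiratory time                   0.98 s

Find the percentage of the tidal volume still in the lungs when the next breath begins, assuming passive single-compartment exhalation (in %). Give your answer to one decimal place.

49.5

Flow: 36 L/min ÷ 60 = 0.6 L/s.
Vt = flow × Ti = 0.6 L/s × 0.98 s × 1000 mL/L = 588.0 mL.
R = (PIP − Pplat)/V̇ = (17.0 − 12.2) / 0.6 = 4.8/0.6 = 8.0 cmH2O·s/L.
C = Vt/(Pplat − PEEP) = 588.0 / (12.2 − 5) = 588.0/7.2 = 81.667 mL/cmH2O.
τ = R × C = 8.0 × 0.08167 L/cmH2O = 0.6534 s.
Fraction remaining at end-expiration = e^(−Te/τ) = e^(−0.46/0.6534) = 0.4946 → 49.46%.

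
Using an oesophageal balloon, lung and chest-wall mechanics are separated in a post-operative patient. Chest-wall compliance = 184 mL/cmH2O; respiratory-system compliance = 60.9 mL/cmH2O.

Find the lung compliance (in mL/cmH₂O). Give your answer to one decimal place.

1/CL = 1/Crs − 1/Ccw.
1/CL = 1/60.9 − 1/184 = 0.01099.
CL = 90.992 mL/cmH2O.

91.0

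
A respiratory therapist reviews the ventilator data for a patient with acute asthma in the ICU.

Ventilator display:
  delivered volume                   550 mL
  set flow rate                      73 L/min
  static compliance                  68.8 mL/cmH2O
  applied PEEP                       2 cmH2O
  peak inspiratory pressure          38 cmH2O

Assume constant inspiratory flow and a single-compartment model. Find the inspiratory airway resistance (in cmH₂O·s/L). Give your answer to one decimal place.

Flow: 73 L/min ÷ 60 = 1.2167 L/s.
Equation of motion (constant flow): PIP = Vt/C + R·V̇ + PEEP.
R·V̇ = PIP − Vt/C − PEEP = 38 − 550/68.8 − 2 = 38 − 7.994 − 2 = 28.006 cmH2O.
R = 28.006 / 1.2167 = 23.018 cmH2O·s/L.

23.0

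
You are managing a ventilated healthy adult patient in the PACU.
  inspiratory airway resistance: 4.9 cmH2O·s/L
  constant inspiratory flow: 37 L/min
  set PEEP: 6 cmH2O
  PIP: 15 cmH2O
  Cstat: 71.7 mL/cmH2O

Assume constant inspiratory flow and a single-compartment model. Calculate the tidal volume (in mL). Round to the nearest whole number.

429

Flow: 37 L/min ÷ 60 = 0.6167 L/s.
Equation of motion (constant flow): PIP = Vt/C + R·V̇ + PEEP.
Vt/C = PIP − R·V̇ − PEEP = 15 − 3.022 − 6 = 5.978 cmH2O.
Vt = C × 5.978 = 71.7 × 5.978 = 428.62 mL.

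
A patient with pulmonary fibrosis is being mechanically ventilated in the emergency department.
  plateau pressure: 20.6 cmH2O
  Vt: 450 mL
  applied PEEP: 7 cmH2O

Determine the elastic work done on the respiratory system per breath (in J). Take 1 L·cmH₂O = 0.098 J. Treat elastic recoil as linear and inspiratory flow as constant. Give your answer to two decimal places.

0.30

Elastic work ≈ ½ × (Pplat − PEEP) × Vt = 0.5 × (20.6 − 7) × 0.450 L = 0.5 × 13.6 × 0.450 = 3.06 L·cmH2O.
× 0.098 J/(L·cmH2O) → 0.2999 J.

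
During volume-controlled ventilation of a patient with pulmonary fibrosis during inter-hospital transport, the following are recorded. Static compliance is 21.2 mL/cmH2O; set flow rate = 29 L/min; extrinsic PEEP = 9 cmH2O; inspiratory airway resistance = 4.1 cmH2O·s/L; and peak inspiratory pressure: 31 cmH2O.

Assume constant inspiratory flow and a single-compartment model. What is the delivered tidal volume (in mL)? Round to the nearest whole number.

Flow: 29 L/min ÷ 60 = 0.4833 L/s.
Equation of motion (constant flow): PIP = Vt/C + R·V̇ + PEEP.
Vt/C = PIP − R·V̇ − PEEP = 31 − 1.982 − 9 = 20.018 cmH2O.
Vt = C × 20.018 = 21.2 × 20.018 = 424.38 mL.

424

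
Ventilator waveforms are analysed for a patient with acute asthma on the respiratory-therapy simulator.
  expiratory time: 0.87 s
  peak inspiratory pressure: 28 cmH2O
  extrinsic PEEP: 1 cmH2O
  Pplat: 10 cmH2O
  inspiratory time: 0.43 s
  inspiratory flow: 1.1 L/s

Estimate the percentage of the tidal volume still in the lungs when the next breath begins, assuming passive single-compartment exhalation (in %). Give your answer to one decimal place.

Vt = flow × Ti = 1.1 L/s × 0.43 s × 1000 mL/L = 473.0 mL.
R = (PIP − Pplat)/V̇ = (28 − 10) / 1.1 = 18.0/1.1 = 16.364 cmH2O·s/L.
C = Vt/(Pplat − PEEP) = 473.0 / (10 − 1) = 473.0/9.0 = 52.556 mL/cmH2O.
τ = R × C = 16.364 × 0.05256 L/cmH2O = 0.8601 s.
Fraction remaining at end-expiration = e^(−Te/τ) = e^(−0.87/0.8601) = 0.3637 → 36.37%.

36.4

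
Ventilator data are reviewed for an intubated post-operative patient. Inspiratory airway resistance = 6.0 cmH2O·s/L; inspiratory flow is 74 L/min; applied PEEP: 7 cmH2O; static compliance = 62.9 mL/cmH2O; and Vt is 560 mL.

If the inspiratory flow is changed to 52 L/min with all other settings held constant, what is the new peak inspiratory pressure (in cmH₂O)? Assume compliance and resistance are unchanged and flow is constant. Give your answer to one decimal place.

Flow: 74 L/min ÷ 60 = 1.2333 L/s.
New flow: 52 L/min ÷ 60 = 0.8667 L/s.
PIP = Vt/C + R·V̇ + PEEP (constant-flow equation of motion).
Only the resistive term changes: ΔPIP = R × ΔV̇ = 6.0 × (0.8667 − 1.2333) = 6.0 × -0.3666 = -2.2 cmH2O.
Original PIP = 560/62.9 + 6.0×1.2333 + 7 = 23.303 cmH2O; new PIP = 23.303 + (-2.2) = 21.103 cmH2O.

21.1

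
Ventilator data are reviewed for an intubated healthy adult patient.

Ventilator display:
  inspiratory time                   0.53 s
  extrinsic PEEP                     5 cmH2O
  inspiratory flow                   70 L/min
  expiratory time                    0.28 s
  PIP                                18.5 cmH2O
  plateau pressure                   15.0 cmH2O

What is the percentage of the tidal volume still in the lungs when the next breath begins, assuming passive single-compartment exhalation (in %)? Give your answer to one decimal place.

Flow: 70 L/min ÷ 60 = 1.1667 L/s.
Vt = flow × Ti = 1.1667 L/s × 0.53 s × 1000 mL/L = 618.35 mL.
R = (PIP − Pplat)/V̇ = (18.5 − 15.0) / 1.1667 = 3.5/1.1667 = 3.0 cmH2O·s/L.
C = Vt/(Pplat − PEEP) = 618.35 / (15.0 − 5) = 618.35/10.0 = 61.835 mL/cmH2O.
τ = R × C = 3.0 × 0.06184 L/cmH2O = 0.1855 s.
Fraction remaining at end-expiration = e^(−Te/τ) = e^(−0.28/0.1855) = 0.221 → 22.1%.

22.1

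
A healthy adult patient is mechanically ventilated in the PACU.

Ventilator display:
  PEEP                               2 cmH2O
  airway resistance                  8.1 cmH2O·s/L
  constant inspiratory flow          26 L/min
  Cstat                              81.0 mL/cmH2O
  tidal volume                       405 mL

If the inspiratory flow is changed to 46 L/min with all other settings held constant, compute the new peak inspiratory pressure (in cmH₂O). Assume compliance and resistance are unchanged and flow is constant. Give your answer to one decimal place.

13.2

Flow: 26 L/min ÷ 60 = 0.4333 L/s.
New flow: 46 L/min ÷ 60 = 0.7667 L/s.
PIP = Vt/C + R·V̇ + PEEP (constant-flow equation of motion).
Only the resistive term changes: ΔPIP = R × ΔV̇ = 8.1 × (0.7667 − 0.4333) = 8.1 × 0.3334 = 2.701 cmH2O.
Original PIP = 405/81.0 + 8.1×0.4333 + 2 = 10.51 cmH2O; new PIP = 10.51 + (2.701) = 13.211 cmH2O.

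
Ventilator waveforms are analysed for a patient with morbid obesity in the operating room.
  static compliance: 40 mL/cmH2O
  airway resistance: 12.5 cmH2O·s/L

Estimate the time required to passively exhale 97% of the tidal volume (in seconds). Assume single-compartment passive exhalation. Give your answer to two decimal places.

τ = R × C = 12.5 × 40 mL/cmH2O = 12.5 × 0.040 L/cmH2O = 0.5 s.
Exhaled fraction f = 1 − e^(−t/τ) → t = −τ·ln(1 − f) = −0.5·ln(0.03) = 1.753 s.

1.75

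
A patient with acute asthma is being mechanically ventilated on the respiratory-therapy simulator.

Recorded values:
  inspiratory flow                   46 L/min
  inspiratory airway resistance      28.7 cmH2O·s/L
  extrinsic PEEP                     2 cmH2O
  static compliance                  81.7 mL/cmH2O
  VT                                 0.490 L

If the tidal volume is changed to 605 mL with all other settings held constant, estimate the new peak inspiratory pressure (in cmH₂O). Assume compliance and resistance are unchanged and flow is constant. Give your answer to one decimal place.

Flow: 46 L/min ÷ 60 = 0.7667 L/s.
PIP = Vt/C + R·V̇ + PEEP (constant-flow equation of motion).
Only the elastic term changes: ΔPIP = ΔVt / C = (605 − 490) / 81.7 = 1.408 cmH2O.
Original PIP = 490/81.7 + 28.7×0.7667 + 2 = 30.002 cmH2O; new PIP = 30.002 + (1.408) = 31.41 cmH2O.

31.4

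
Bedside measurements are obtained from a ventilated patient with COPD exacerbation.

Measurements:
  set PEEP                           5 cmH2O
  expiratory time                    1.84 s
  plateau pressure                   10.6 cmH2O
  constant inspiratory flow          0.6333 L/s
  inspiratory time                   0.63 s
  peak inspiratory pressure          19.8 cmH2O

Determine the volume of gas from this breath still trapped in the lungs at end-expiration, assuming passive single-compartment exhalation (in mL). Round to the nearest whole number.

67

Vt = flow × Ti = 0.6333 L/s × 0.63 s × 1000 mL/L = 398.98 mL.
R = (PIP − Pplat)/V̇ = (19.8 − 10.6) / 0.6333 = 9.2/0.6333 = 14.527 cmH2O·s/L.
C = Vt/(Pplat − PEEP) = 398.98 / (10.6 − 5) = 398.98/5.6 = 71.246 mL/cmH2O.
τ = R × C = 14.527 × 0.07125 L/cmH2O = 1.035 s.
Fraction remaining = e^(−Te/τ) = e^(−1.84/1.035) = 0.169.
Trapped volume = 398.98 × 0.169 = 67.428 mL.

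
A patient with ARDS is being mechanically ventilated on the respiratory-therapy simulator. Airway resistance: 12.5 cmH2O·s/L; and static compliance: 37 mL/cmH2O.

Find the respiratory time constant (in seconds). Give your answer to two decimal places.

0.46

τ = R × C = 12.5 × 37 mL/cmH2O = 12.5 × 0.037 L/cmH2O = 0.4625 s.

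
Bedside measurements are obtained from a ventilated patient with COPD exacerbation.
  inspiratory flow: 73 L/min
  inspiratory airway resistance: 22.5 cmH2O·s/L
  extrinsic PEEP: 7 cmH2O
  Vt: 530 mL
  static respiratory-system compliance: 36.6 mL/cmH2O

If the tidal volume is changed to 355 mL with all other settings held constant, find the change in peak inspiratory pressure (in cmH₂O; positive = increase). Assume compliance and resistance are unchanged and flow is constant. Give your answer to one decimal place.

-4.8

PIP = Vt/C + R·V̇ + PEEP (constant-flow equation of motion).
Only the elastic term changes: ΔPIP = ΔVt / C = (355 − 530) / 36.6 = -4.781 cmH2O.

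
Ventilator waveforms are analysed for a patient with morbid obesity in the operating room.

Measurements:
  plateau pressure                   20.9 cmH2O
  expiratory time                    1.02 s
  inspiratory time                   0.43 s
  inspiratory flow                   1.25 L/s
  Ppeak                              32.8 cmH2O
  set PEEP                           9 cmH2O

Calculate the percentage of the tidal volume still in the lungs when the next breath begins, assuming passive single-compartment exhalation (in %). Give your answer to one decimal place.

9.3

Vt = flow × Ti = 1.25 L/s × 0.43 s × 1000 mL/L = 537.5 mL.
R = (PIP − Pplat)/V̇ = (32.8 − 20.9) / 1.25 = 11.9/1.25 = 9.52 cmH2O·s/L.
C = Vt/(Pplat − PEEP) = 537.5 / (20.9 − 9) = 537.5/11.9 = 45.168 mL/cmH2O.
τ = R × C = 9.52 × 0.04517 L/cmH2O = 0.43 s.
Fraction remaining at end-expiration = e^(−Te/τ) = e^(−1.02/0.43) = 0.09329 → 9.329%.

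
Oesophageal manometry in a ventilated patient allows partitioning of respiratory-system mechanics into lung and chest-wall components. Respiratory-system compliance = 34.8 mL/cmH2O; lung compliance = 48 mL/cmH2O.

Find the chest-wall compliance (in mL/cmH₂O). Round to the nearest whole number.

127

1/Ccw = 1/Crs − 1/CL.
1/Ccw = 1/34.8 − 1/48 = 0.007902.
Ccw = 126.55 mL/cmH2O.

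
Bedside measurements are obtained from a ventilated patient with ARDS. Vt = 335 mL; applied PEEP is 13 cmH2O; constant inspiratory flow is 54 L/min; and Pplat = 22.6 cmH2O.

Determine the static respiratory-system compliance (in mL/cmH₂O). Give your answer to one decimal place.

Cstat = Vt / (Pplat − PEEP) = 335 / (22.6 − 13) = 335 / 9.6 = 34.896 mL/cmH2O.

34.9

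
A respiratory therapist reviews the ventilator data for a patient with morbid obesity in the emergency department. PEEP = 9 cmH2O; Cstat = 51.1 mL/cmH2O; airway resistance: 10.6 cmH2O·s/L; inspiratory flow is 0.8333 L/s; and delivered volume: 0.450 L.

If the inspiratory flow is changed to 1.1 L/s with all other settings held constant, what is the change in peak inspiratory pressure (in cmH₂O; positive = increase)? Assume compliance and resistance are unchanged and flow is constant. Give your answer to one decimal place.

2.8

PIP = Vt/C + R·V̇ + PEEP (constant-flow equation of motion).
Only the resistive term changes: ΔPIP = R × ΔV̇ = 10.6 × (1.1 − 0.8333) = 10.6 × 0.2667 = 2.827 cmH2O.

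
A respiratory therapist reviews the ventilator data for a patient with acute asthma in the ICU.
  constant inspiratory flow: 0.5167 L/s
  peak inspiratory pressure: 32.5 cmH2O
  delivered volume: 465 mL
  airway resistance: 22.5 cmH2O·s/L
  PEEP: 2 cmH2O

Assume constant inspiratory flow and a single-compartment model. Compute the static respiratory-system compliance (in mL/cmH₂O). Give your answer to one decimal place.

24.6

Equation of motion (constant flow): PIP = Vt/C + R·V̇ + PEEP.
Vt/C = PIP − R·V̇ − PEEP = 32.5 − 22.5×0.5167 − 2 = 32.5 − 11.626 − 2 = 18.874 cmH2O.
C = Vt / 18.874 = 465 / 18.874 = 24.637 mL/cmH2O.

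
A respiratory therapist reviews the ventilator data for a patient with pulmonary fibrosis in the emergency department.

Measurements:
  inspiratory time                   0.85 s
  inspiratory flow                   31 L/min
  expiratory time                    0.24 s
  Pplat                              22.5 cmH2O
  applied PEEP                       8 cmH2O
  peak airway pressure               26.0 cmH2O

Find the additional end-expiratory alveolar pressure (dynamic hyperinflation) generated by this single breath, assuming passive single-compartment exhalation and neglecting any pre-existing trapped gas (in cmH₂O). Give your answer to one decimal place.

Flow: 31 L/min ÷ 60 = 0.5167 L/s.
Vt = flow × Ti = 0.5167 L/s × 0.85 s × 1000 mL/L = 439.2 mL.
R = (PIP − Pplat)/V̇ = (26.0 − 22.5) / 0.5167 = 3.5/0.5167 = 6.774 cmH2O·s/L.
C = Vt/(Pplat − PEEP) = 439.2 / (22.5 − 8) = 439.2/14.5 = 30.29 mL/cmH2O.
τ = R × C = 6.774 × 0.03029 L/cmH2O = 0.2052 s.
Fraction remaining = e^(−Te/τ) = e^(−0.24/0.2052) = 0.3105; trapped volume = 439.2 × 0.3105 = 136.37 mL.
Additional alveolar pressure from trapping ≈ V_trapped / C = 136.37 / 30.29 = 4.502 cmH2O.

4.5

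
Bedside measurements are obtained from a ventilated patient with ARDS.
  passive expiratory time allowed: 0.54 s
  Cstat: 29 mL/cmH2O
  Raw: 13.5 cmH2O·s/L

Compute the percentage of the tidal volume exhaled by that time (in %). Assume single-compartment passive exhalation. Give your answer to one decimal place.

74.8

τ = R × C = 13.5 × 29 mL/cmH2O = 13.5 × 0.029 L/cmH2O = 0.3915 s.
Passive exhalation: V(t)/V₀ = e^(−t/τ) = e^(−0.54/0.3915) = 0.2518.
Fraction exhaled = 1 − 0.2518 = 0.7482 → 74.82%.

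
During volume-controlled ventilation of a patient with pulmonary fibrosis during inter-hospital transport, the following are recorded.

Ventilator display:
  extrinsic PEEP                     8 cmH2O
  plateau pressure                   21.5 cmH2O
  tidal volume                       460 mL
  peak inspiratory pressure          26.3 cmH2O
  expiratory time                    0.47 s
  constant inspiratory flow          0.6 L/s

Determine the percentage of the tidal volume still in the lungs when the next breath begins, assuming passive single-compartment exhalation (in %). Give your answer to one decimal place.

17.8

R = (PIP − Pplat)/V̇ = (26.3 − 21.5) / 0.6 = 4.8/0.6 = 8.0 cmH2O·s/L.
C = Vt/(Pplat − PEEP) = 460.0 / (21.5 − 8) = 460.0/13.5 = 34.074 mL/cmH2O.
τ = R × C = 8.0 × 0.03407 L/cmH2O = 0.2726 s.
Fraction remaining at end-expiration = e^(−Te/τ) = e^(−0.47/0.2726) = 0.1783 → 17.83%.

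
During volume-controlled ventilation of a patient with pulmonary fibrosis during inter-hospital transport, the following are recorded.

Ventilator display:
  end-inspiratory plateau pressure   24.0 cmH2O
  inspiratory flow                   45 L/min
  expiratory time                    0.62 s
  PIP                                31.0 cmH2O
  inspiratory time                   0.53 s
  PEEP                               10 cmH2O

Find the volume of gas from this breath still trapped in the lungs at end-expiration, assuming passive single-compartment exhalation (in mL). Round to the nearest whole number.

38

Flow: 45 L/min ÷ 60 = 0.75 L/s.
Vt = flow × Ti = 0.75 L/s × 0.53 s × 1000 mL/L = 397.5 mL.
R = (PIP − Pplat)/V̇ = (31.0 − 24.0) / 0.75 = 7.0/0.75 = 9.333 cmH2O·s/L.
C = Vt/(Pplat − PEEP) = 397.5 / (24.0 − 10) = 397.5/14.0 = 28.393 mL/cmH2O.
τ = R × C = 9.333 × 0.02839 L/cmH2O = 0.265 s.
Fraction remaining = e^(−Te/τ) = e^(−0.62/0.265) = 0.09636.
Trapped volume = 397.5 × 0.09636 = 38.303 mL.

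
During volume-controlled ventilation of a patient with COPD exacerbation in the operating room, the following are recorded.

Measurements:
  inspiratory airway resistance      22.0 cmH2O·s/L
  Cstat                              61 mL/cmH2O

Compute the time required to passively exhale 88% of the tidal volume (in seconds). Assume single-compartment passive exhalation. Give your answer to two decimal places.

2.85

τ = R × C = 22.0 × 61 mL/cmH2O = 22.0 × 0.061 L/cmH2O = 1.342 s.
Exhaled fraction f = 1 − e^(−t/τ) → t = −τ·ln(1 − f) = −1.342·ln(0.12) = 2.845 s.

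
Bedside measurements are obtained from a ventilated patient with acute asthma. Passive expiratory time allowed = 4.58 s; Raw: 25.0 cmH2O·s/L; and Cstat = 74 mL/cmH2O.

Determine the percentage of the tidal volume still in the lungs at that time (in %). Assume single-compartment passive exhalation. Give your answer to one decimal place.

8.4

τ = R × C = 25.0 × 74 mL/cmH2O = 25.0 × 0.074 L/cmH2O = 1.85 s.
Passive exhalation: V(t)/V₀ = e^(−t/τ) = e^(−4.58/1.85) = 0.08411.
Fraction remaining = 0.08411 → 8.411%.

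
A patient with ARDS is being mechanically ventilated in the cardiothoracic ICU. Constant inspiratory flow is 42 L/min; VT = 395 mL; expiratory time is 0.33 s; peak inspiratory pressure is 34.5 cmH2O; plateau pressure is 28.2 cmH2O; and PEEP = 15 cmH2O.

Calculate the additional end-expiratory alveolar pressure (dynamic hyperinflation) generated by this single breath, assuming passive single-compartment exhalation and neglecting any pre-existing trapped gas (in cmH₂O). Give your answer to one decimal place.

Flow: 42 L/min ÷ 60 = 0.7 L/s.
R = (PIP − Pplat)/V̇ = (34.5 − 28.2) / 0.7 = 6.3/0.7 = 9.0 cmH2O·s/L.
C = Vt/(Pplat − PEEP) = 395.0 / (28.2 − 15) = 395.0/13.2 = 29.924 mL/cmH2O.
τ = R × C = 9.0 × 0.02992 L/cmH2O = 0.2693 s.
Fraction remaining = e^(−Te/τ) = e^(−0.33/0.2693) = 0.2936; trapped volume = 395.0 × 0.2936 = 115.97 mL.
Additional alveolar pressure from trapping ≈ V_trapped / C = 115.97 / 29.924 = 3.875 cmH2O.

3.9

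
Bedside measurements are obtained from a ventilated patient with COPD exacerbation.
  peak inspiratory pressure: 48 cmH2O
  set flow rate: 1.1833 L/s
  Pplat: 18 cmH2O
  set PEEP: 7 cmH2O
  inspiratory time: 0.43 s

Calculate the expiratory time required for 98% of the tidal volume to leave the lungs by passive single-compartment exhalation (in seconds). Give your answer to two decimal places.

4.59

Vt = flow × Ti = 1.1833 L/s × 0.43 s × 1000 mL/L = 508.82 mL.
R = (PIP − Pplat)/V̇ = (48 − 18) / 1.1833 = 30.0/1.1833 = 25.353 cmH2O·s/L.
C = Vt/(Pplat − PEEP) = 508.82 / (18 − 7) = 508.82/11.0 = 46.256 mL/cmH2O.
τ = R × C = 25.353 × 0.04626 L/cmH2O = 1.173 s.
t = −τ·ln(1 − 0.98) = −1.173·ln(0.02) = 4.589 s.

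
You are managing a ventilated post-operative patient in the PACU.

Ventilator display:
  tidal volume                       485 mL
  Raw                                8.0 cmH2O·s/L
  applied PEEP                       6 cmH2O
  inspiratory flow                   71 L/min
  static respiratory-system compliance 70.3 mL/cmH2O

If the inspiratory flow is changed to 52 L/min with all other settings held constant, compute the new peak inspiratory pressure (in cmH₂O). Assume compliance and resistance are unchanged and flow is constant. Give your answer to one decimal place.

19.8

Flow: 71 L/min ÷ 60 = 1.1833 L/s.
New flow: 52 L/min ÷ 60 = 0.8667 L/s.
PIP = Vt/C + R·V̇ + PEEP (constant-flow equation of motion).
Only the resistive term changes: ΔPIP = R × ΔV̇ = 8.0 × (0.8667 − 1.1833) = 8.0 × -0.3166 = -2.533 cmH2O.
Original PIP = 485/70.3 + 8.0×1.1833 + 6 = 22.365 cmH2O; new PIP = 22.365 + (-2.533) = 19.832 cmH2O.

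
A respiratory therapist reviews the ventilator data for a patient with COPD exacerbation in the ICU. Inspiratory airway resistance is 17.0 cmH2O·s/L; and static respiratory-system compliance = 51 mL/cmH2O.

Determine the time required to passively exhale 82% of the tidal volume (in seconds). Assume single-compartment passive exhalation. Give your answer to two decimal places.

τ = R × C = 17.0 × 51 mL/cmH2O = 17.0 × 0.051 L/cmH2O = 0.867 s.
Exhaled fraction f = 1 − e^(−t/τ) → t = −τ·ln(1 − f) = −0.867·ln(0.18) = 1.487 s.

1.49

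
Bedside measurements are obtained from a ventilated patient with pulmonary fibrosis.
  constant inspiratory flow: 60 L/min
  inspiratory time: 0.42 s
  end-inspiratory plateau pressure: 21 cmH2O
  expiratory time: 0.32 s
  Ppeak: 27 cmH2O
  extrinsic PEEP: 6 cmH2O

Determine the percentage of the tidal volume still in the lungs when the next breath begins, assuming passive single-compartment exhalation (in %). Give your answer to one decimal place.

14.9

Flow: 60 L/min ÷ 60 = 1 L/s.
Vt = flow × Ti = 1 L/s × 0.42 s × 1000 mL/L = 420.0 mL.
R = (PIP − Pplat)/V̇ = (27 − 21) / 1 = 6.0/1 = 6.0 cmH2O·s/L.
C = Vt/(Pplat − PEEP) = 420.0 / (21 − 6) = 420.0/15.0 = 28.0 mL/cmH2O.
τ = R × C = 6.0 × 0.028 L/cmH2O = 0.168 s.
Fraction remaining at end-expiration = e^(−Te/τ) = e^(−0.32/0.168) = 0.1489 → 14.89%.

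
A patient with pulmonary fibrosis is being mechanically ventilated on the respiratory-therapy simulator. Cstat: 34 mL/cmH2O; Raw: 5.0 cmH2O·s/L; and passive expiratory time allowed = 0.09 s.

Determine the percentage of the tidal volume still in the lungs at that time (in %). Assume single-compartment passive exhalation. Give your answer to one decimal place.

58.9

τ = R × C = 5.0 × 34 mL/cmH2O = 5.0 × 0.034 L/cmH2O = 0.17 s.
Passive exhalation: V(t)/V₀ = e^(−t/τ) = e^(−0.09/0.17) = 0.589.
Fraction remaining = 0.589 → 58.9%.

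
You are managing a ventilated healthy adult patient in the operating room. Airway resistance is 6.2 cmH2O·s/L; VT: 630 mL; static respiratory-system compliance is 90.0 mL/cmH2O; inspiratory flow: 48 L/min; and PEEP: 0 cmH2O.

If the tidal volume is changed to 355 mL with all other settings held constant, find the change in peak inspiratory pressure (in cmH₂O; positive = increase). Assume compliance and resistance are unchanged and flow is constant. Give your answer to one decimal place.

-3.1

PIP = Vt/C + R·V̇ + PEEP (constant-flow equation of motion).
Only the elastic term changes: ΔPIP = ΔVt / C = (355 − 630) / 90.0 = -3.056 cmH2O.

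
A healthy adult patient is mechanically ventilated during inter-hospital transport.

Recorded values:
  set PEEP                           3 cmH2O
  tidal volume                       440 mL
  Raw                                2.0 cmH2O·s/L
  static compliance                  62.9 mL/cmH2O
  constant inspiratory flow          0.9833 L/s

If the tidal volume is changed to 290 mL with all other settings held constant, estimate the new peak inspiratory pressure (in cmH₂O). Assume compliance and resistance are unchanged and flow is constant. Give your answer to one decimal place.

PIP = Vt/C + R·V̇ + PEEP (constant-flow equation of motion).
Only the elastic term changes: ΔPIP = ΔVt / C = (290 − 440) / 62.9 = -2.385 cmH2O.
Original PIP = 440/62.9 + 2.0×0.9833 + 3 = 11.962 cmH2O; new PIP = 11.962 + (-2.385) = 9.577 cmH2O.

9.6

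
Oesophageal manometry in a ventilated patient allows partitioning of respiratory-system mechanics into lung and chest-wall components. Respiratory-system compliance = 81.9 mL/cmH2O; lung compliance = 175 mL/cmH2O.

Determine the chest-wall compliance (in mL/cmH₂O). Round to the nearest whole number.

1/Ccw = 1/Crs − 1/CL.
1/Ccw = 1/81.9 − 1/175 = 0.006496.
Ccw = 153.94 mL/cmH2O.

154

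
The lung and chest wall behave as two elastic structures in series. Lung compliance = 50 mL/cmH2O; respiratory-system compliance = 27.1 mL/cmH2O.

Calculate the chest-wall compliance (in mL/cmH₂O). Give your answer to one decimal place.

1/Ccw = 1/Crs − 1/CL.
1/Ccw = 1/27.1 − 1/50 = 0.0169.
Ccw = 59.172 mL/cmH2O.

59.2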